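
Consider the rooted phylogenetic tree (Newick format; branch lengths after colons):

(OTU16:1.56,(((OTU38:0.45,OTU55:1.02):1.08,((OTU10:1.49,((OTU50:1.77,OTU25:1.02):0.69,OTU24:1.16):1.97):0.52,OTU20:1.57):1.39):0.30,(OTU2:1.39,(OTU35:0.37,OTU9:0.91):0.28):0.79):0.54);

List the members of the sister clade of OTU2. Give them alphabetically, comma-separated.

OTU2 attaches to the tree at the node subtending (OTU2,(OTU35,OTU9)).
The other lineage descending from that same node — the sister group — is (OTU35,OTU9); its 2 tips in alphabetical order are the answer.

OTU35, OTU9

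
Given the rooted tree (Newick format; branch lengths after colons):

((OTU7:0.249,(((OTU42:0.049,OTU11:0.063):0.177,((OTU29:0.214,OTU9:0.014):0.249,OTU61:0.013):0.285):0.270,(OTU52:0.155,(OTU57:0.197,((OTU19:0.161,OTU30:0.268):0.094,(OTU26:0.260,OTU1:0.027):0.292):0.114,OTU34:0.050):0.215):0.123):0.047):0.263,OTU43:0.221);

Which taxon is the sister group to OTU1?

OTU26

OTU1 attaches to the tree at the node subtending (OTU26,OTU1).
The other lineage descending from that same node — the sister group — is the single tip OTU26.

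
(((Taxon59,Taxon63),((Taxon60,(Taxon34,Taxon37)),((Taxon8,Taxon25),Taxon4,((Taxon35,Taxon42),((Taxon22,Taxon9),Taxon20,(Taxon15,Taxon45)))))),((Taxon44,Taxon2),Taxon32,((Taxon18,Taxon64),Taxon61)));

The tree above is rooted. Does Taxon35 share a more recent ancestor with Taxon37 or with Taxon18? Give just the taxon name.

Taxon37

The MRCA of Taxon35 and Taxon37 subtends ((Taxon60,(Taxon34,Taxon37)),((Taxon8,Taxon25),Taxon4,((Taxon35,Taxon42),((Taxon22,Taxon9),Taxon20,(Taxon15,Taxon45))))) (13 taxa).
The MRCA of Taxon35 and Taxon18 is the root, subtending the entire tree (21 taxa).
The first is nested inside the second, so Taxon35 shares a more recent common ancestor with Taxon37.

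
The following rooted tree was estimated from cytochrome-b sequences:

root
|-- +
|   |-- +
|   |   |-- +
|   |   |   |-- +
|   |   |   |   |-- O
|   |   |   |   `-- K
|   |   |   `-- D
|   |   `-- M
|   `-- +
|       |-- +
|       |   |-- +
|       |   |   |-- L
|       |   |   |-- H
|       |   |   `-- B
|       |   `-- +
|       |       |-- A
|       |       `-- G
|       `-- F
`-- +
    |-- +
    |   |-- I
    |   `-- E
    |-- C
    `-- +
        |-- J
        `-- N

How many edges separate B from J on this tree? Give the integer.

8

The MRCA of B and J is the root of the tree.
From B up to that node: 5 branches. From J up to the same node: 3 branches. Total: 5 + 3 = 8.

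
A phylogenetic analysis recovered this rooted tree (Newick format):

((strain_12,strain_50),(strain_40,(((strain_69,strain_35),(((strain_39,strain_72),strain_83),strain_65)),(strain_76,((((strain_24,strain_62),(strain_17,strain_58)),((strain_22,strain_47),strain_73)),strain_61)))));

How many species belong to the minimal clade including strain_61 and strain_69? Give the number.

15

The MRCA of strain_61 and strain_69 is the node subtending (((strain_69,strain_35),(((strain_39,strain_72),strain_83),strain_65)),(strain_76,((((strain_24,strain_62),(strain_17,strain_58)),((strain_22,strain_47),strain_73)),strain_61))).
That clade contains 15 terminal taxa: strain_17, strain_22, strain_24, strain_35, strain_39, strain_47, strain_58, strain_61, strain_62, strain_65, strain_69, strain_72, strain_73, strain_76, strain_83.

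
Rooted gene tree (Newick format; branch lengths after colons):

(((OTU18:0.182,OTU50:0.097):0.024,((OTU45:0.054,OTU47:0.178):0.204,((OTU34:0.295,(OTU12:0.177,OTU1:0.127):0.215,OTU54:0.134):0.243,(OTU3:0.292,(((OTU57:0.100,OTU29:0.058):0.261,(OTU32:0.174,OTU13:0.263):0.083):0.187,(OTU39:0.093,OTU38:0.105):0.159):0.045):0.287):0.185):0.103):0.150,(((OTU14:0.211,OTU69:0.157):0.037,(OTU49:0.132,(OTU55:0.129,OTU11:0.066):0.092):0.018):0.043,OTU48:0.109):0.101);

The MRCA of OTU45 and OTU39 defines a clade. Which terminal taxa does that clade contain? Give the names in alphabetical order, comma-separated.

Tracing OTU45: it sits inside (OTU45,OTU47).
Tracing OTU39: it sits inside (OTU39,OTU38).
The smallest clade enclosing both is ((OTU45,OTU47),((OTU34,(OTU12,OTU1),OTU54),(OTU3,(((OTU57,OTU29),(OTU32,OTU13)),(OTU39,OTU38))))); the answer is its 13 terminal taxa in alphabetical order.

OTU1, OTU12, OTU13, OTU29, OTU3, OTU32, OTU34, OTU38, OTU39, OTU45, OTU47, OTU54, OTU57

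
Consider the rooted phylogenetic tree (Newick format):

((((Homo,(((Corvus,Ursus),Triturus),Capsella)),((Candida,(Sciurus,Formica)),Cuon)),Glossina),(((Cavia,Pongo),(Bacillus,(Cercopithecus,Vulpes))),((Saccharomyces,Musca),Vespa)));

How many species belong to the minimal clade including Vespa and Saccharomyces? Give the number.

The MRCA of Vespa and Saccharomyces is the node subtending ((Saccharomyces,Musca),Vespa).
That clade contains 3 terminal taxa: Musca, Saccharomyces, Vespa.

3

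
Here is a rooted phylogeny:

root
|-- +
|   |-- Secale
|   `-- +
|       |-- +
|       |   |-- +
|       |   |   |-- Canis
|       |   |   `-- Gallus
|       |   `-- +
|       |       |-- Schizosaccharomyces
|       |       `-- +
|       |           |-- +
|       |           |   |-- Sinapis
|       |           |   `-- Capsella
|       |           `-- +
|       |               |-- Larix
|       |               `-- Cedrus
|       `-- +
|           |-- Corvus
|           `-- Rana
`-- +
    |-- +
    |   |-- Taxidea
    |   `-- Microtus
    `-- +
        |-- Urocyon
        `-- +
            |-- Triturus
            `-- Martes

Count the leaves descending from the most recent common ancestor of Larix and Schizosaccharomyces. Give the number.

5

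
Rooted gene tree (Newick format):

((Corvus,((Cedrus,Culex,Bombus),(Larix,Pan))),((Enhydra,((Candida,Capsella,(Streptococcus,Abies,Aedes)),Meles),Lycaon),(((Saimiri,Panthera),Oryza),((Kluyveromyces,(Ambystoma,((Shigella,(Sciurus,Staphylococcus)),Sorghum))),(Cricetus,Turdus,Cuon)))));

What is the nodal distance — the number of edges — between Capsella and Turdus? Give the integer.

The MRCA of Capsella and Turdus is the node subtending ((Enhydra,((Candida,Capsella,(Streptococcus,Abies,Aedes)),Meles),Lycaon),(((Saimiri,Panthera),Oryza),((Kluyveromyces,(Ambystoma,((Shigella,(Sciurus,Staphylococcus)),Sorghum))),(Cricetus,Turdus,Cuon)))).
From Capsella up to that node: 4 branches. From Turdus up to the same node: 4 branches. Total: 4 + 4 = 8.

8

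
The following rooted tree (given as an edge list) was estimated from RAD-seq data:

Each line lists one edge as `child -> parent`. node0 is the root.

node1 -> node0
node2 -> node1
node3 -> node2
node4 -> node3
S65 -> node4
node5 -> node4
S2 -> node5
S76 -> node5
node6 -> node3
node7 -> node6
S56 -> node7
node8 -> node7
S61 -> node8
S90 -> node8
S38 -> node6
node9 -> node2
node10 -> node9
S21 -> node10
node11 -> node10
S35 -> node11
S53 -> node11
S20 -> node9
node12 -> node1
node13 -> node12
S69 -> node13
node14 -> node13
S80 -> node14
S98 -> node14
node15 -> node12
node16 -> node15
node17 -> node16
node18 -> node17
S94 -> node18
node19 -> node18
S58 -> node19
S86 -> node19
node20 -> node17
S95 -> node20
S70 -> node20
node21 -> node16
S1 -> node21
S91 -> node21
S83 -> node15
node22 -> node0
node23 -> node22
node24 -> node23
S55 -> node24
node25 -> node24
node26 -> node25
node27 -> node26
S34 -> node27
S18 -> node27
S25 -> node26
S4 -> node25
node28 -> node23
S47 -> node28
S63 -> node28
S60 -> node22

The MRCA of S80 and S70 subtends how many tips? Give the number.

11

The MRCA of S80 and S70 is the node subtending ((S69,(S80,S98)),((((S94,(S58,S86)),(S95,S70)),(S1,S91)),S83)).
That clade contains 11 terminal taxa: S1, S58, S69, S70, S80, S83, S86, S91, S94, S95, S98.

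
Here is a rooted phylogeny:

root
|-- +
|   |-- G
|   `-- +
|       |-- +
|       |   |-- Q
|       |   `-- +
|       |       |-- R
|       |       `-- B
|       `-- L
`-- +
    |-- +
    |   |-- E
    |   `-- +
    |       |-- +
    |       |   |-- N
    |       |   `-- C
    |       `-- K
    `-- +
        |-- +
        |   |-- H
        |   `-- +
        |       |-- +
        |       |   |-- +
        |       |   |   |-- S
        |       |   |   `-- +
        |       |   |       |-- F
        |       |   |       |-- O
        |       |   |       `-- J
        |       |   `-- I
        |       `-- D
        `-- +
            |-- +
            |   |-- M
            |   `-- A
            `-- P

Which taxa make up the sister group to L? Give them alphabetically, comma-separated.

B, Q, R

L attaches to the tree at the node subtending ((Q,(R,B)),L).
The other lineage descending from that same node — the sister group — is (Q,(R,B)); its 3 tips in alphabetical order are the answer.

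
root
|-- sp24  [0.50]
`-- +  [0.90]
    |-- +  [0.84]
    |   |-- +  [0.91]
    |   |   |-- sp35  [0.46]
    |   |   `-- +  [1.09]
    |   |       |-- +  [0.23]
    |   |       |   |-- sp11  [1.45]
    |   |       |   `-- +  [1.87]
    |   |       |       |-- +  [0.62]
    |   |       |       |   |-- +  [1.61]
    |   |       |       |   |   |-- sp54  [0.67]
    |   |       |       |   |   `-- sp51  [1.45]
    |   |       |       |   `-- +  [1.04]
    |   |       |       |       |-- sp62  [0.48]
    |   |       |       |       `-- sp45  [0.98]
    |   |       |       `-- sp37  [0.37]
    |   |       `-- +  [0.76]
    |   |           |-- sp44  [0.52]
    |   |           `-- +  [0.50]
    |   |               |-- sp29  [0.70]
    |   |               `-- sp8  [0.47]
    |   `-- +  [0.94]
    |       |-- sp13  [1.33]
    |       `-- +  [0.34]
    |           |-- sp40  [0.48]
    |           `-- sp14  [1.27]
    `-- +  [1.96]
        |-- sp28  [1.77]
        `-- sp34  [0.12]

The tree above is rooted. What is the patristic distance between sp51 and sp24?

10.02

The path runs sp51 → … → MRCA → … → sp24; the MRCA is the root of the tree.
Branch lengths along that path: 1.45 + 1.61 + 0.62 + 1.87 + 0.23 + 1.09 + 0.91 + 0.84 + 0.90 + 0.50 = 10.02.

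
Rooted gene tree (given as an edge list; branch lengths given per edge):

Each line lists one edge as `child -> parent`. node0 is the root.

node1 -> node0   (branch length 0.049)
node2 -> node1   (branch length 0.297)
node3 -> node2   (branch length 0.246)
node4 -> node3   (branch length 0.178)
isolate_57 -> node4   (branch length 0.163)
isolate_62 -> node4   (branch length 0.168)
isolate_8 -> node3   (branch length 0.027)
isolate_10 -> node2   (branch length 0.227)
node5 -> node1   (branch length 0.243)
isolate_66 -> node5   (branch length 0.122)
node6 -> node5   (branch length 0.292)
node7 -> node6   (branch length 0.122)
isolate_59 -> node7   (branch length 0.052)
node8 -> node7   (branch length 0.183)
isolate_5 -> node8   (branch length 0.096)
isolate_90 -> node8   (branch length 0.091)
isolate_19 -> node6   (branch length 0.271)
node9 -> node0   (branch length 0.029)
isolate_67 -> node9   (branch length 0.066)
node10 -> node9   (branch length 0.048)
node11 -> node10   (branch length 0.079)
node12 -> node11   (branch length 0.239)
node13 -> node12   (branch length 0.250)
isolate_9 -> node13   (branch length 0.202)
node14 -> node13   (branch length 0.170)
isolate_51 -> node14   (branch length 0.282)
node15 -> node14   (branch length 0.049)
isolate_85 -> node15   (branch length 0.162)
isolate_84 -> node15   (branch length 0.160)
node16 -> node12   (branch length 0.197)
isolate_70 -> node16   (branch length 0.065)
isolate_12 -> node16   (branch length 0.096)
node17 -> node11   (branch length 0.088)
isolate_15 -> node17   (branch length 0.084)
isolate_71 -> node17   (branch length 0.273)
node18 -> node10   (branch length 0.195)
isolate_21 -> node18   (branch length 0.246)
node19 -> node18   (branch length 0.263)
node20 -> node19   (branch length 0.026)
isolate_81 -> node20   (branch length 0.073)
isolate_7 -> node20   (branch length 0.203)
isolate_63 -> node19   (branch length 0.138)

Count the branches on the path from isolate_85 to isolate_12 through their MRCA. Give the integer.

The MRCA of isolate_85 and isolate_12 is the node subtending ((isolate_9,(isolate_51,(isolate_85,isolate_84))),(isolate_70,isolate_12)).
From isolate_85 up to that node: 4 branches. From isolate_12 up to the same node: 2 branches. Total: 4 + 2 = 6.

6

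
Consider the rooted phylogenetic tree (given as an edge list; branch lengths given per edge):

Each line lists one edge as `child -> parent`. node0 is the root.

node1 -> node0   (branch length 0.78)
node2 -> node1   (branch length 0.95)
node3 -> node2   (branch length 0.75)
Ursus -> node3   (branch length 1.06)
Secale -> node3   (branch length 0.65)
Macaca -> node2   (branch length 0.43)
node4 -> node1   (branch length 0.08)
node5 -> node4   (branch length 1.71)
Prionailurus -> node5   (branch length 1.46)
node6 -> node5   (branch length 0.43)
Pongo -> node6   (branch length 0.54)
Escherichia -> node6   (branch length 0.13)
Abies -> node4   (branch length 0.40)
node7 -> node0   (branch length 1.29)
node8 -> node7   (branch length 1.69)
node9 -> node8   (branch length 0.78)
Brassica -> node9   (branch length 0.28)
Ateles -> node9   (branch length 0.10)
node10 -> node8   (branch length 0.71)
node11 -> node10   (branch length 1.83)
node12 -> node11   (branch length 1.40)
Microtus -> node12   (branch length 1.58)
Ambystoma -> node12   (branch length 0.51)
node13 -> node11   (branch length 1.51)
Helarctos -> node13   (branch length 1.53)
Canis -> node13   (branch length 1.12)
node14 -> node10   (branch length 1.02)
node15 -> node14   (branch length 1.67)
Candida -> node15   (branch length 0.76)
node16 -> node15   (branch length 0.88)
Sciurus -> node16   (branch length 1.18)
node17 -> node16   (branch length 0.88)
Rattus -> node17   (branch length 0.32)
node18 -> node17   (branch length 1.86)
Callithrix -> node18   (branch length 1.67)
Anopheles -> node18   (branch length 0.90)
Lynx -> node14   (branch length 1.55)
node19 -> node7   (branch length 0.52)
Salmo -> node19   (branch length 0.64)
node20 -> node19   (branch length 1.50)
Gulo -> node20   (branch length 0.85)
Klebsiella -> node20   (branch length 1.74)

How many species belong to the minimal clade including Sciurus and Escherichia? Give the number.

22

The MRCA of Sciurus and Escherichia is the root, so the clade is the entire tree.
That clade contains 22 terminal taxa: Abies, Ambystoma, Anopheles, Ateles, Brassica, Callithrix, Candida, Canis, Escherichia, Gulo, Helarctos, Klebsiella, Lynx, Macaca, Microtus, Pongo, Prionailurus, Rattus, Salmo, Sciurus, Secale, Ursus.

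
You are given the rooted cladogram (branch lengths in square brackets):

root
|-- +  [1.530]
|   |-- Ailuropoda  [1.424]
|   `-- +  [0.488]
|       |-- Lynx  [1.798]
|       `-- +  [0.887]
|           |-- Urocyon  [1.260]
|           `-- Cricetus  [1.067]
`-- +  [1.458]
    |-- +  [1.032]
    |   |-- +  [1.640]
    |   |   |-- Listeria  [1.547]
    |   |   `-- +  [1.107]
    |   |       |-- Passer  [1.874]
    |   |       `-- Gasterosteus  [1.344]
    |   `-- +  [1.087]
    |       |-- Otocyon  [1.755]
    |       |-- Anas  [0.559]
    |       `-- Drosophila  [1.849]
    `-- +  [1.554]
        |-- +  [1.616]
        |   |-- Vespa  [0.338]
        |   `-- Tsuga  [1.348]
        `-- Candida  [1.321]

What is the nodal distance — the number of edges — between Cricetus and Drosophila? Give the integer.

8

The MRCA of Cricetus and Drosophila is the root of the tree.
From Cricetus up to that node: 4 branches. From Drosophila up to the same node: 4 branches. Total: 4 + 4 = 8.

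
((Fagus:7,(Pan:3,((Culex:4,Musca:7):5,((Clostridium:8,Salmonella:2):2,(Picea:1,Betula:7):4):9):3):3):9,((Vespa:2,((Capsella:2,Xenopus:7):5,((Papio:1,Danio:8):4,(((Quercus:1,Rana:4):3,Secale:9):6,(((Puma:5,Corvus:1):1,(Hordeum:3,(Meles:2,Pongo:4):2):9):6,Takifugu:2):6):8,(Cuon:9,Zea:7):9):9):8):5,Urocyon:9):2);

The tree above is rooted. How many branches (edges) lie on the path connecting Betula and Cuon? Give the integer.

12

The MRCA of Betula and Cuon is the root of the tree.
From Betula up to that node: 6 branches. From Cuon up to the same node: 6 branches. Total: 6 + 6 = 12.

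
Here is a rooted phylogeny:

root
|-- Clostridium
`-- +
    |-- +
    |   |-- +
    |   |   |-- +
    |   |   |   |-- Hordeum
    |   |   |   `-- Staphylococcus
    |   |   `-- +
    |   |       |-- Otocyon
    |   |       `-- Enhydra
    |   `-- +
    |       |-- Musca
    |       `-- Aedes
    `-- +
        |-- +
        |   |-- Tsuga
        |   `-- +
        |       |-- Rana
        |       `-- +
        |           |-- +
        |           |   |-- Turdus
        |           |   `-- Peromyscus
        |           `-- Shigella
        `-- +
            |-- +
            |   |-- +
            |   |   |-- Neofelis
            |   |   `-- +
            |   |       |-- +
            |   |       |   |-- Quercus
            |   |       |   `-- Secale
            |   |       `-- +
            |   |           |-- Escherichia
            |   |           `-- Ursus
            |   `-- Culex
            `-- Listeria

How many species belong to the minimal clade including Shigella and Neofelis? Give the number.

The MRCA of Shigella and Neofelis is the node subtending ((Tsuga,(Rana,((Turdus,Peromyscus),Shigella))),(((Neofelis,((Quercus,Secale),(Escherichia,Ursus))),Culex),Listeria)).
That clade contains 12 terminal taxa: Culex, Escherichia, Listeria, Neofelis, Peromyscus, Quercus, Rana, Secale, Shigella, Tsuga, Turdus, Ursus.

12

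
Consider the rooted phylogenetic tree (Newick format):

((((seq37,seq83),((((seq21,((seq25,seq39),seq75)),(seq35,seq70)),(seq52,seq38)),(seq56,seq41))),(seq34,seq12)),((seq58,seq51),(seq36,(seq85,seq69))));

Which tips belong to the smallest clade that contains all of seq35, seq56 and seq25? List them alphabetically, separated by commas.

seq21, seq25, seq35, seq38, seq39, seq41, seq52, seq56, seq70, seq75

Tracing seq35: it sits inside (seq35,seq70).
Tracing seq56: it sits inside (seq56,seq41).
Tracing seq25: it sits inside (seq25,seq39).
The smallest clade enclosing all 3 is ((((seq21,((seq25,seq39),seq75)),(seq35,seq70)),(seq52,seq38)),(seq56,seq41)); the answer is its 10 terminal taxa in alphabetical order.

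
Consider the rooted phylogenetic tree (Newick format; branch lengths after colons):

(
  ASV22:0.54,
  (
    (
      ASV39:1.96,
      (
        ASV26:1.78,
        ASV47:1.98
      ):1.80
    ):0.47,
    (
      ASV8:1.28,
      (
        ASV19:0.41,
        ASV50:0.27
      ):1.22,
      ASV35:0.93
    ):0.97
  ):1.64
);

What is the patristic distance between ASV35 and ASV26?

5.95

The path runs ASV35 → … → MRCA → … → ASV26; the MRCA is the node subtending ((ASV39,(ASV26,ASV47)),(ASV8,(ASV19,ASV50),ASV35)).
Branch lengths along that path: 0.93 + 0.97 + 0.47 + 1.80 + 1.78 = 5.95.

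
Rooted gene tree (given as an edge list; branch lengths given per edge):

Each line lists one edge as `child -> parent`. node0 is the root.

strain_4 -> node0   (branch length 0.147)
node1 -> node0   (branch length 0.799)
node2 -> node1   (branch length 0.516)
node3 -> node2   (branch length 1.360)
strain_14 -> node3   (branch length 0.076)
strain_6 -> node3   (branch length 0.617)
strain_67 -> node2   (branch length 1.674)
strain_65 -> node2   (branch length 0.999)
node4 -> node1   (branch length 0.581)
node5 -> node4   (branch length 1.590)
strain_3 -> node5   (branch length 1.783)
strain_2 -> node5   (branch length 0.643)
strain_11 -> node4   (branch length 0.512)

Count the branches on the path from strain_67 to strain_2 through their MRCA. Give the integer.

The MRCA of strain_67 and strain_2 is the node subtending (((strain_14,strain_6),strain_67,strain_65),((strain_3,strain_2),strain_11)).
From strain_67 up to that node: 2 branches. From strain_2 up to the same node: 3 branches. Total: 2 + 3 = 5.

5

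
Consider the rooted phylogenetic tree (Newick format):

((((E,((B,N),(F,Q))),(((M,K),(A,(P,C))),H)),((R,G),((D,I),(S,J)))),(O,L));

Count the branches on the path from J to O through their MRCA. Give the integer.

The MRCA of J and O is the root of the tree.
From J up to that node: 5 branches. From O up to the same node: 2 branches. Total: 5 + 2 = 7.

7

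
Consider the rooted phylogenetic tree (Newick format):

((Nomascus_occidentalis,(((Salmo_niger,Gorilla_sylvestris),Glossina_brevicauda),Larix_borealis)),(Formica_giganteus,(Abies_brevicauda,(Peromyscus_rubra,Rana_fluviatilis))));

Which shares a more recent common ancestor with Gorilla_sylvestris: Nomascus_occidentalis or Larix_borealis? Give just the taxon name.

The MRCA of Gorilla_sylvestris and Larix_borealis subtends (((Salmo_niger,Gorilla_sylvestris),Glossina_brevicauda),Larix_borealis) (4 taxa).
The MRCA of Gorilla_sylvestris and Nomascus_occidentalis subtends (Nomascus_occidentalis,(((Salmo_niger,Gorilla_sylvestris),Glossina_brevicauda),Larix_borealis)) (5 taxa).
The first is nested inside the second, so Gorilla_sylvestris shares a more recent common ancestor with Larix_borealis.

Larix_borealis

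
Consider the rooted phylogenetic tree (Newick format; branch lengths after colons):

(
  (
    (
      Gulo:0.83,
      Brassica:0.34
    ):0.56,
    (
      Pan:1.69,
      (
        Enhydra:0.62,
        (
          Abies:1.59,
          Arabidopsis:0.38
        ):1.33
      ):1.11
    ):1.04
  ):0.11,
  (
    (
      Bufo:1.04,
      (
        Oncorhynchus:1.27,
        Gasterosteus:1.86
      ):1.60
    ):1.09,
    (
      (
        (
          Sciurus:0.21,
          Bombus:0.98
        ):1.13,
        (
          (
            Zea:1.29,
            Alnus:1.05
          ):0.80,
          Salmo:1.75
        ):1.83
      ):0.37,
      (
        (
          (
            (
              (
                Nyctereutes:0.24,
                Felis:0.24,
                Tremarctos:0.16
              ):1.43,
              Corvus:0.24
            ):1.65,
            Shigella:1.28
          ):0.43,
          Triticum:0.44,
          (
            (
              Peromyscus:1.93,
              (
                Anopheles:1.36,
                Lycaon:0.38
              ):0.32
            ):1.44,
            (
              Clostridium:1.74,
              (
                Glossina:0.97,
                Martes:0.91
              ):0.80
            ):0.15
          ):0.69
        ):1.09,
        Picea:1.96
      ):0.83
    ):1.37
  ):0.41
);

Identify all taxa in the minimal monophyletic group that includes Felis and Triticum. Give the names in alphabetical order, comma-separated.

Tracing Felis: it sits inside (Nyctereutes,Felis,Tremarctos).
Tracing Triticum: it sits inside ((((Nyctereutes,Felis,Tremarctos),Corvus),Shigella),Triticum,((Peromyscus,(Anopheles,Lycaon)),(Clostridium,(Glossina,Martes)))).
The smallest clade enclosing both is ((((Nyctereutes,Felis,Tremarctos),Corvus),Shigella),Triticum,((Peromyscus,(Anopheles,Lycaon)),(Clostridium,(Glossina,Martes)))); the answer is its 12 terminal taxa in alphabetical order.

Anopheles, Clostridium, Corvus, Felis, Glossina, Lycaon, Martes, Nyctereutes, Peromyscus, Shigella, Tremarctos, Triticum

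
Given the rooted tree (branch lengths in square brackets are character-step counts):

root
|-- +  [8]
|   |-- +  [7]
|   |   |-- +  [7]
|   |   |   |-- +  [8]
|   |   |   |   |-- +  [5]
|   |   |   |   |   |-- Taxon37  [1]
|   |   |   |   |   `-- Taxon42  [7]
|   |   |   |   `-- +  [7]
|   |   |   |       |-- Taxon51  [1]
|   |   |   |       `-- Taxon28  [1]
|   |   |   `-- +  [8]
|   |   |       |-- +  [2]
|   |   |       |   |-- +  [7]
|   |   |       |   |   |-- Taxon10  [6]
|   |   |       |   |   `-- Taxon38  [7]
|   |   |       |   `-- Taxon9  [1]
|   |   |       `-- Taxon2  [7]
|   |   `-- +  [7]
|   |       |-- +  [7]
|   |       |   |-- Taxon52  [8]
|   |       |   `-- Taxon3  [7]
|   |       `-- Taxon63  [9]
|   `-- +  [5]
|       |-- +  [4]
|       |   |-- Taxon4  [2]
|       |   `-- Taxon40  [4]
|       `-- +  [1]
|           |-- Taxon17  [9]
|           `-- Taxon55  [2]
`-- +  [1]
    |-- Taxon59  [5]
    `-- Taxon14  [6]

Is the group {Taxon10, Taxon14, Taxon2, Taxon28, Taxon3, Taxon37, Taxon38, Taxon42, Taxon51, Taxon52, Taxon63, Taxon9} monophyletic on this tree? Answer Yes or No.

The MRCA of the listed taxa is the root, so the smallest clade containing them is the whole tree.
That clade also contains Taxon17, Taxon4, Taxon40, Taxon55, Taxon59, which are not in the proposed group, so the group is not monophyletic.

No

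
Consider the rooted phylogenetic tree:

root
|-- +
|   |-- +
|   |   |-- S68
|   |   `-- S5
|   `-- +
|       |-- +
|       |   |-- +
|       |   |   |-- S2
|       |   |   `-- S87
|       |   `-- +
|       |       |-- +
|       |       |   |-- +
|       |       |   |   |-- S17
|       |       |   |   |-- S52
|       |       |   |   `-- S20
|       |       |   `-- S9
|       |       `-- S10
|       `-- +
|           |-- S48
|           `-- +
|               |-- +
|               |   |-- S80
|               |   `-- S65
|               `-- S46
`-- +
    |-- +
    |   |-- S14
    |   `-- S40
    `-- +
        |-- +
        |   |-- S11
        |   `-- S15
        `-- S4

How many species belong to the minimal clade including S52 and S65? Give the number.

11

The MRCA of S52 and S65 is the node subtending (((S2,S87),(((S17,S52,S20),S9),S10)),(S48,((S80,S65),S46))).
That clade contains 11 terminal taxa: S10, S17, S2, S20, S46, S48, S52, S65, S80, S87, S9.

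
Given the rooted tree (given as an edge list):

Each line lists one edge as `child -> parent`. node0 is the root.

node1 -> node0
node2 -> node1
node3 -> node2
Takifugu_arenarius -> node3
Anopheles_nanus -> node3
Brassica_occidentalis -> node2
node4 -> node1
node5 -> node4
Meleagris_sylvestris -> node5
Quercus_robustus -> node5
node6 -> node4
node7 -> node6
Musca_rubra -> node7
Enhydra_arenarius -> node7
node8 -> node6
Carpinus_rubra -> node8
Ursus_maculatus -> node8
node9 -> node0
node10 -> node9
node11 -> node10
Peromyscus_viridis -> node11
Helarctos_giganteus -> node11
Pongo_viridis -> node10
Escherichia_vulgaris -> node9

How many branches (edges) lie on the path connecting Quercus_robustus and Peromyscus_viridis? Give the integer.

The MRCA of Quercus_robustus and Peromyscus_viridis is the root of the tree.
From Quercus_robustus up to that node: 4 branches. From Peromyscus_viridis up to the same node: 4 branches. Total: 4 + 4 = 8.

8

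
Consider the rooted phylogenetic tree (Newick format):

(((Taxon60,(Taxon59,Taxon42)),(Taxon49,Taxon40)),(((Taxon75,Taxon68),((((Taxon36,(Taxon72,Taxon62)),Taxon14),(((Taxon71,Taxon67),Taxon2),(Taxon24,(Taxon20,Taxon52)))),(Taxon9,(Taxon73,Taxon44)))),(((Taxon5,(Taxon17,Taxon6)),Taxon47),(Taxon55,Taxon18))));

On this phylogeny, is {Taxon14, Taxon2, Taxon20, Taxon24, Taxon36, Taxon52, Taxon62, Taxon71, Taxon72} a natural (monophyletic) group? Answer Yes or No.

No

The MRCA of the listed taxa subtends (((Taxon36,(Taxon72,Taxon62)),Taxon14),(((Taxon71,Taxon67),Taxon2),(Taxon24,(Taxon20,Taxon52)))).
That clade also contains Taxon67, which is not in the proposed group, so the group is not monophyletic.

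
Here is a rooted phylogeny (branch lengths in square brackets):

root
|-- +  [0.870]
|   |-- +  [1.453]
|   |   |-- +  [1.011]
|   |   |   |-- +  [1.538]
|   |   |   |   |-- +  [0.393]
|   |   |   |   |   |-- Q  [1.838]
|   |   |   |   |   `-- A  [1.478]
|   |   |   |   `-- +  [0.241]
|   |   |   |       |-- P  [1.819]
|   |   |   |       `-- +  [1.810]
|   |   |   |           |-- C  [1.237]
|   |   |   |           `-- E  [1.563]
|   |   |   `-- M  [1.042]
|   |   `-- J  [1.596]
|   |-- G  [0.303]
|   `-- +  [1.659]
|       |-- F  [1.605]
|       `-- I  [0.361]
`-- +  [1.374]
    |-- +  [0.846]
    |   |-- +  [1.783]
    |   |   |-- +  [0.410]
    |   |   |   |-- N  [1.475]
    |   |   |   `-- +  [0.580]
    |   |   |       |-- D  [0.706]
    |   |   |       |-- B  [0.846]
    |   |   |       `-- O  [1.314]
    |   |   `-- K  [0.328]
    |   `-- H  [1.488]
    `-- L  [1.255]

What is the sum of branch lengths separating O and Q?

The path runs O → … → MRCA → … → Q; the MRCA is the root of the tree.
Branch lengths along that path: 1.314 + 0.580 + 0.410 + 1.783 + 0.846 + 1.374 + 0.870 + 1.453 + 1.011 + 1.538 + 0.393 + 1.838 = 13.410.

13.410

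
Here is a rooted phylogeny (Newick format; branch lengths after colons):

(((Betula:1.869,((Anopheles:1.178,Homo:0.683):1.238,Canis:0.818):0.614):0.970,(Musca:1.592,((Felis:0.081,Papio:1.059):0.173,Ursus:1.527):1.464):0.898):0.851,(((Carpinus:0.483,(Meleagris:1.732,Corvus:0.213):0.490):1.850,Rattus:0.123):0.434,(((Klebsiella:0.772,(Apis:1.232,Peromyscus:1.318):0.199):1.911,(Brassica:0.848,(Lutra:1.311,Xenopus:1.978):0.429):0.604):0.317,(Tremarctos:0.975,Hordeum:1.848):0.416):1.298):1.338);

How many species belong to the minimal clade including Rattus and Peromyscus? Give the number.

12

The MRCA of Rattus and Peromyscus is the node subtending (((Carpinus,(Meleagris,Corvus)),Rattus),(((Klebsiella,(Apis,Peromyscus)),(Brassica,(Lutra,Xenopus))),(Tremarctos,Hordeum))).
That clade contains 12 terminal taxa: Apis, Brassica, Carpinus, Corvus, Hordeum, Klebsiella, Lutra, Meleagris, Peromyscus, Rattus, Tremarctos, Xenopus.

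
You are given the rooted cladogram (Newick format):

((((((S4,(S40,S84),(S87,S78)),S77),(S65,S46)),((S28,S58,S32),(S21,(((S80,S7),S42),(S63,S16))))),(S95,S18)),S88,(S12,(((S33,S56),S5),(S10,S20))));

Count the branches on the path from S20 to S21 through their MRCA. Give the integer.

The MRCA of S20 and S21 is the root of the tree.
From S20 up to that node: 4 branches. From S21 up to the same node: 5 branches. Total: 4 + 5 = 9.

9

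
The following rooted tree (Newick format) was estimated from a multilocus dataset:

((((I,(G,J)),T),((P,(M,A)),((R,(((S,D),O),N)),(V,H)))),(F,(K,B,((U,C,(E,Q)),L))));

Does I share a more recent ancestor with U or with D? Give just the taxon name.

D

The MRCA of I and D subtends (((I,(G,J)),T),((P,(M,A)),((R,(((S,D),O),N)),(V,H)))) (14 taxa).
The MRCA of I and U is the root, subtending the entire tree (22 taxa).
The first is nested inside the second, so I shares a more recent common ancestor with D.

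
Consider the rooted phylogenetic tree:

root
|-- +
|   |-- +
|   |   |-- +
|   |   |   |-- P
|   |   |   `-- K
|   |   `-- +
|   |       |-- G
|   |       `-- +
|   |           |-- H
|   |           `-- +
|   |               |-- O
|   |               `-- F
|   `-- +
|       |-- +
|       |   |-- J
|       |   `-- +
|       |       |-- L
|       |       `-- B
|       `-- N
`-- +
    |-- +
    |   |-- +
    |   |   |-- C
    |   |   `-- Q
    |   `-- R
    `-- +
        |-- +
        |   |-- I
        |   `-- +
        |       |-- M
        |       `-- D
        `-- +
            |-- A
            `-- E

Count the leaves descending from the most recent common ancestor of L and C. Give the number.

The MRCA of L and C is the root, so the clade is the entire tree.
That clade contains 18 terminal taxa: A, B, C, D, E, F, G, H, I, J, K, L, M, N, O, P, Q, R.

18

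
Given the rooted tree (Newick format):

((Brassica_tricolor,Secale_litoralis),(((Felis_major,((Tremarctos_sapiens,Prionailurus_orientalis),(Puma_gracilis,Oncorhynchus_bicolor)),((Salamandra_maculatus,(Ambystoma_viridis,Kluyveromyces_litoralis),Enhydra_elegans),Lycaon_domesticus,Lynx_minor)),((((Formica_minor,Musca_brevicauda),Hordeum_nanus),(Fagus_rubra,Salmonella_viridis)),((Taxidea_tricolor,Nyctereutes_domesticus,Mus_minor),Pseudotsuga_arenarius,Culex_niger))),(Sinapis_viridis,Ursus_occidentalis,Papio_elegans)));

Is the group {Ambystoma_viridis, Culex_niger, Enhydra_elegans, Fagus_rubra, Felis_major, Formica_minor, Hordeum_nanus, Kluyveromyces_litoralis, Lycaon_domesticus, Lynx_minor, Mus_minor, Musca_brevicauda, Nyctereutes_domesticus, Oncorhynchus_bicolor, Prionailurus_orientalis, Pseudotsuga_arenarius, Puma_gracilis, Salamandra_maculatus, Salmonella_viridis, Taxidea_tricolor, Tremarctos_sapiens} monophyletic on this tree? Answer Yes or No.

The most recent common ancestor of these taxa subtends ((Felis_major,((Tremarctos_sapiens,Prionailurus_orientalis),(Puma_gracilis,Oncorhynchus_bicolor)),((Salamandra_maculatus,(Ambystoma_viridis,Kluyveromyces_litoralis),Enhydra_elegans),Lycaon_domesticus,Lynx_minor)),((((Formica_minor,Musca_brevicauda),Hordeum_nanus),(Fagus_rubra,Salmonella_viridis)),((Taxidea_tricolor,Nyctereutes_domesticus,Mus_minor),Pseudotsuga_arenarius,Culex_niger))).
That clade has exactly 21 tips — every listed taxon and nothing else — so the group is monophyletic.

Yes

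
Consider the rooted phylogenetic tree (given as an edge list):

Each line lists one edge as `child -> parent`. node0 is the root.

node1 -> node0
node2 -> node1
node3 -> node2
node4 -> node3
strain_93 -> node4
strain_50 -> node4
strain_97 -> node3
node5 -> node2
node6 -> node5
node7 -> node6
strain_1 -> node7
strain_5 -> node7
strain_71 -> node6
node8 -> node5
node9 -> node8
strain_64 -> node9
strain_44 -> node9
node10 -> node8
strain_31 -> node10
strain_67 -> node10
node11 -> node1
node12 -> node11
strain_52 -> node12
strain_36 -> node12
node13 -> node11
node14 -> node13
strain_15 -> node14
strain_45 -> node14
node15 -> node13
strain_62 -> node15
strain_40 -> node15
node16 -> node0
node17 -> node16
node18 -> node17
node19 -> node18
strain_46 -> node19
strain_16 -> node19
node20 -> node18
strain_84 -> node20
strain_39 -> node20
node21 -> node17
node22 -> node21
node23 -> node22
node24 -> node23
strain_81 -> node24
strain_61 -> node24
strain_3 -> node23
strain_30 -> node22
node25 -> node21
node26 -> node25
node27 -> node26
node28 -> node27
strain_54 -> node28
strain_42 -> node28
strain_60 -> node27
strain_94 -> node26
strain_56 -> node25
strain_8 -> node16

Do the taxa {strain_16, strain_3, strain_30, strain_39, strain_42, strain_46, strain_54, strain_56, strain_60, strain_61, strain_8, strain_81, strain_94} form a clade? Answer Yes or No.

The MRCA of the listed taxa subtends ((((strain_46,strain_16),(strain_84,strain_39)),((((strain_81,strain_61),strain_3),strain_30),((((strain_54,strain_42),strain_60),strain_94),strain_56))),strain_8).
That clade also contains strain_84, which is not in the proposed group, so the group is not monophyletic.

No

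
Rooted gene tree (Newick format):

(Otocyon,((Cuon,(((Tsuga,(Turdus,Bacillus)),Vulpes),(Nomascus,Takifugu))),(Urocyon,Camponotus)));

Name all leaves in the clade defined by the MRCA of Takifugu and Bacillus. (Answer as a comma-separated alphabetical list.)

Bacillus, Nomascus, Takifugu, Tsuga, Turdus, Vulpes

Tracing Takifugu: it sits inside (Nomascus,Takifugu).
Tracing Bacillus: it sits inside (Turdus,Bacillus).
The smallest clade enclosing both is (((Tsuga,(Turdus,Bacillus)),Vulpes),(Nomascus,Takifugu)); the answer is its 6 terminal taxa in alphabetical order.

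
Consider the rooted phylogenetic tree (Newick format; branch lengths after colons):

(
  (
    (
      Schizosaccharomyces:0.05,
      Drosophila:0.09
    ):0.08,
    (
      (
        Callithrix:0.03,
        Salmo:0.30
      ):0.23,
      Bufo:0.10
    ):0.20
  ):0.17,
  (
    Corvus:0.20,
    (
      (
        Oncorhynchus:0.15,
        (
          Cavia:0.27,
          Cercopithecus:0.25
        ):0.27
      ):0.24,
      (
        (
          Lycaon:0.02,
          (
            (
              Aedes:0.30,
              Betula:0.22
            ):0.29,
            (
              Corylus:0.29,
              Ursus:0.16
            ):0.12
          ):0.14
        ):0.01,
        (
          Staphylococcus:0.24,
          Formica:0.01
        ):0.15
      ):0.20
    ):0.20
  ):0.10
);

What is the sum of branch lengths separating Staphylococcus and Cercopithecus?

The path runs Staphylococcus → … → MRCA → … → Cercopithecus; the MRCA is the node subtending ((Oncorhynchus,(Cavia,Cercopithecus)),((Lycaon,((Aedes,Betula),(Corylus,Ursus))),(Staphylococcus,Formica))).
Branch lengths along that path: 0.24 + 0.15 + 0.20 + 0.24 + 0.27 + 0.25 = 1.35.

1.35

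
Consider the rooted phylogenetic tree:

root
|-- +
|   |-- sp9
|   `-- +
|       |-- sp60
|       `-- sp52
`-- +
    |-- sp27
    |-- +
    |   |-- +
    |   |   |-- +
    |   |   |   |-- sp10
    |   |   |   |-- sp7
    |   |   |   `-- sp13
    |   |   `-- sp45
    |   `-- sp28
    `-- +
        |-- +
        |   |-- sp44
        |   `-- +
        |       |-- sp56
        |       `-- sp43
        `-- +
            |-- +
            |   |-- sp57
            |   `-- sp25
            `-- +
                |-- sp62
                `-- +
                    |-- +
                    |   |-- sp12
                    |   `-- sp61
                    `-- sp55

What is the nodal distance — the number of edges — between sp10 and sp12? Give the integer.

10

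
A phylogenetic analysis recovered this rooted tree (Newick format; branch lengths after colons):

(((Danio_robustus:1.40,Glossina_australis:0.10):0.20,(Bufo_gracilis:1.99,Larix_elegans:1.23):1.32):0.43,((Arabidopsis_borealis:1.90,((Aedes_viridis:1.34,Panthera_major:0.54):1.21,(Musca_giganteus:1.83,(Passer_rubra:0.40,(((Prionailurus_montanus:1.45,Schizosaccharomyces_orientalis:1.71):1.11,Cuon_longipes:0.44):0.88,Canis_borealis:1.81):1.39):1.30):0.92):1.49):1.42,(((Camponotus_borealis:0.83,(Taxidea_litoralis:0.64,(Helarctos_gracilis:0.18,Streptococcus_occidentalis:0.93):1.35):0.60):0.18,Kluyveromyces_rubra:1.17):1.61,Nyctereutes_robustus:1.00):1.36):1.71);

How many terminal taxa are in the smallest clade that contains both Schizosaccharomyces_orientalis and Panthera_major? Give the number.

8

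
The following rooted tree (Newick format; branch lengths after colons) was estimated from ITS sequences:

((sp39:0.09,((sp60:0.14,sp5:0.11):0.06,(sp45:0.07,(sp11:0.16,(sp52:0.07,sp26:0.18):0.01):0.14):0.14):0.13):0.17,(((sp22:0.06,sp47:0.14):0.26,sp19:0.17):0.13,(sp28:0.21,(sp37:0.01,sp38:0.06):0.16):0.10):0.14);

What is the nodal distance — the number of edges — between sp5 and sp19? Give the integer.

7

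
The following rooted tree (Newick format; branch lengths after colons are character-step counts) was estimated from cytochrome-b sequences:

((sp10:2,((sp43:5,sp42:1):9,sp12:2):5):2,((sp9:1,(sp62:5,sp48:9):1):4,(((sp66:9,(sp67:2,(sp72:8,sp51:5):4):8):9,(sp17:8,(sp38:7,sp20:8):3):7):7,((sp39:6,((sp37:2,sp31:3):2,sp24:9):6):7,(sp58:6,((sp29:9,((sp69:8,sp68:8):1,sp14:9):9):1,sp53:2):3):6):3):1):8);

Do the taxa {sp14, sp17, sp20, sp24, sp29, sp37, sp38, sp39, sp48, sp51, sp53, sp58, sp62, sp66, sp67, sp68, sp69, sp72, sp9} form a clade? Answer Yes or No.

The MRCA of the listed taxa subtends ((sp9,(sp62,sp48)),(((sp66,(sp67,(sp72,sp51))),(sp17,(sp38,sp20))),((sp39,((sp37,sp31),sp24)),(sp58,((sp29,((sp69,sp68),sp14)),sp53))))).
That clade also contains sp31, which is not in the proposed group, so the group is not monophyletic.

No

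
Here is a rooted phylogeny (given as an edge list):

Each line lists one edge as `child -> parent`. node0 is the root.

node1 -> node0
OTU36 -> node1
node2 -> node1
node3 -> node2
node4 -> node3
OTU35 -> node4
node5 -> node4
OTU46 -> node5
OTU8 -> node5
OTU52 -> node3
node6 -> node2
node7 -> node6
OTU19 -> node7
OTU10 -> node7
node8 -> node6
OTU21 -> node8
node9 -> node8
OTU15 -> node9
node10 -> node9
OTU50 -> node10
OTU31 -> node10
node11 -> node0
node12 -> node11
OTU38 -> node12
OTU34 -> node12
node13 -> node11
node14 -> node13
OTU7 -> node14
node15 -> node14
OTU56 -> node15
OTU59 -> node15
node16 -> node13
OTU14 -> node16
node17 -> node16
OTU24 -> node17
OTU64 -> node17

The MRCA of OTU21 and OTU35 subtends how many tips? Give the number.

10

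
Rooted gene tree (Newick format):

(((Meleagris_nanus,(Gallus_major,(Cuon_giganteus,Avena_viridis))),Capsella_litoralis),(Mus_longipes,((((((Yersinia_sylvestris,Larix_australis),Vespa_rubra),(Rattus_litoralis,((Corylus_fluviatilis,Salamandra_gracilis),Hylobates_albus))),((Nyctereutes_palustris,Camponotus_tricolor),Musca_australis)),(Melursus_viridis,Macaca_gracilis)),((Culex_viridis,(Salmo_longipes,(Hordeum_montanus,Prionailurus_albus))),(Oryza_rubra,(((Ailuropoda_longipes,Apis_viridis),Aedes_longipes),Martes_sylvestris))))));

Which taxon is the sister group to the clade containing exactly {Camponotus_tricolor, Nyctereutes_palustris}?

Musca_australis

The clade containing exactly {Camponotus_tricolor, Nyctereutes_palustris} attaches to the tree at the node subtending ((Nyctereutes_palustris,Camponotus_tricolor),Musca_australis).
The other lineage descending from that same node — the sister group — is the single tip Musca_australis.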